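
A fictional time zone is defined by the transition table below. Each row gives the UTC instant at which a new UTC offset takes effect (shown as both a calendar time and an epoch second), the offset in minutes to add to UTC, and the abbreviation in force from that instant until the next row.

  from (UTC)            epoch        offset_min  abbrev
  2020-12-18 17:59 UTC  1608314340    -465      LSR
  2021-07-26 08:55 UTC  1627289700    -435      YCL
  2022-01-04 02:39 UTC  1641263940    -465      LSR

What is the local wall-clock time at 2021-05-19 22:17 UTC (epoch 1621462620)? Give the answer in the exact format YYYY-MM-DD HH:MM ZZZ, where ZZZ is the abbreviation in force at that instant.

Query: 2021-05-19 22:17 UTC
Rule 1/3 (LSR, -07:45): 2020-12-18 17:59 UTC ≤ query < 2021-07-26 08:55 UTC
22·60 + 17 - 465 = 872 min
872 = 0·1440 + 872; 872 = 14·60 + 32 → 14:32, same day
→ 2021-05-19 14:32 LSR

2021-05-19 14:32 LSR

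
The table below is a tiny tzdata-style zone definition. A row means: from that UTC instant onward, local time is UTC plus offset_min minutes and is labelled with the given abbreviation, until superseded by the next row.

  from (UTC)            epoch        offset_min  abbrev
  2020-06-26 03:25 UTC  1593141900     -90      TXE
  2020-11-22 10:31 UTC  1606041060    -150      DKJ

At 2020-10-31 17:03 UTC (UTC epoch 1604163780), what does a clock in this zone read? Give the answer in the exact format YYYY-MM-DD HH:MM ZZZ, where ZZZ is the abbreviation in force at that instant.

2020-10-31 15:33 TXE

Query: 2020-10-31 17:03 UTC
Rule 1/2 (TXE, -01:30): 2020-06-26 03:25 UTC ≤ query < 2020-11-22 10:31 UTC
17·60 + 3 - 90 = 933 min
933 = 0·1440 + 933; 933 = 15·60 + 33 → 15:33, same day
→ 2020-10-31 15:33 TXE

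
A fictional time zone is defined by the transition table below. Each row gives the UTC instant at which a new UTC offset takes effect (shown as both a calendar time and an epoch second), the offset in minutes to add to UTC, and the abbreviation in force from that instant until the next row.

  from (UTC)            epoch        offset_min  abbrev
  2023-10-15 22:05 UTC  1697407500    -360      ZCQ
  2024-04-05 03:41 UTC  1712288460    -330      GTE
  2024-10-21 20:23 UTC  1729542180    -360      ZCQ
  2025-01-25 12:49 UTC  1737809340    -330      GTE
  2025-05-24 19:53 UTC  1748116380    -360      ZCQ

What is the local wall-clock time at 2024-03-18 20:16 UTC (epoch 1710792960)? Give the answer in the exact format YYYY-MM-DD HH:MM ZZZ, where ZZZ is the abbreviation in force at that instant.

Query: 2024-03-18 20:16 UTC
Rule 1/5 (ZCQ, -06:00): 2023-10-15 22:05 UTC ≤ query < 2024-04-05 03:41 UTC
20·60 + 16 - 360 = 856 min
856 = 0·1440 + 856; 856 = 14·60 + 16 → 14:16, same day
→ 2024-03-18 14:16 ZCQ

2024-03-18 14:16 ZCQ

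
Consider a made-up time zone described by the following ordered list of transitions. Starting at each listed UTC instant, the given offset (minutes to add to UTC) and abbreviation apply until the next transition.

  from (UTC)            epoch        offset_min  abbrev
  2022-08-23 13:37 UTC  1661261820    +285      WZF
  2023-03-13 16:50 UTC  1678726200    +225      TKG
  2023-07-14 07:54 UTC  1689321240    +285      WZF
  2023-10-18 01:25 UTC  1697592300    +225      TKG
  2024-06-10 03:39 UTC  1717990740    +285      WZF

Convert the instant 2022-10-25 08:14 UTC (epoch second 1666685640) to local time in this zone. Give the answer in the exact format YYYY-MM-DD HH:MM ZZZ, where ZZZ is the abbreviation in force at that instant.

2022-10-25 12:59 WZF

Query: 2022-10-25 08:14 UTC
Rule 1/5 (WZF, +04:45): 2022-08-23 13:37 UTC ≤ query < 2023-03-13 16:50 UTC
8·60 + 14 + 285 = 779 min
779 = 0·1440 + 779; 779 = 12·60 + 59 → 12:59, same day
→ 2022-10-25 12:59 WZF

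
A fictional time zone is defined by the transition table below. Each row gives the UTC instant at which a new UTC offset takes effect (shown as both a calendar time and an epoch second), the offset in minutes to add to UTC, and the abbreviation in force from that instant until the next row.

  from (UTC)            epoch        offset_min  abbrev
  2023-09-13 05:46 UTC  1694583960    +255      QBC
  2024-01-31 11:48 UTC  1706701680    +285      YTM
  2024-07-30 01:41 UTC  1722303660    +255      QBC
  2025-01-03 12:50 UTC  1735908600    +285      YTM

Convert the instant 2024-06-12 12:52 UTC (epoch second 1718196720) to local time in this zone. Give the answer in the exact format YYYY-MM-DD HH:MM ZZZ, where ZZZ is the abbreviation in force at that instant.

Query: 2024-06-12 12:52 UTC
Rule 2/4 (YTM, +04:45): 2024-01-31 11:48 UTC ≤ query < 2024-07-30 01:41 UTC
12·60 + 52 + 285 = 1057 min
1057 = 0·1440 + 1057; 1057 = 17·60 + 37 → 17:37, same day
→ 2024-06-12 17:37 YTM

2024-06-12 17:37 YTM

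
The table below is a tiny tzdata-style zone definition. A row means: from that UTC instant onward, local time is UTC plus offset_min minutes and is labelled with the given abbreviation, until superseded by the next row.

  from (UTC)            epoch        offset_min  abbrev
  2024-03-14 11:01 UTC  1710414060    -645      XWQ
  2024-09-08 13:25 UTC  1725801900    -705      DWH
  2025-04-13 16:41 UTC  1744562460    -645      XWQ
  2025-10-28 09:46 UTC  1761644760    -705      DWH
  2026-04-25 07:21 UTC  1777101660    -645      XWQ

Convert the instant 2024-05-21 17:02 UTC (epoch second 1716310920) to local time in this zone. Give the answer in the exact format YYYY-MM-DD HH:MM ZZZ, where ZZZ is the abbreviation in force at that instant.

Query: 2024-05-21 17:02 UTC
Rule 1/5 (XWQ, -10:45): 2024-03-14 11:01 UTC ≤ query < 2024-09-08 13:25 UTC
17·60 + 2 - 645 = 377 min
377 = 0·1440 + 377; 377 = 6·60 + 17 → 06:17, same day
→ 2024-05-21 06:17 XWQ

2024-05-21 06:17 XWQ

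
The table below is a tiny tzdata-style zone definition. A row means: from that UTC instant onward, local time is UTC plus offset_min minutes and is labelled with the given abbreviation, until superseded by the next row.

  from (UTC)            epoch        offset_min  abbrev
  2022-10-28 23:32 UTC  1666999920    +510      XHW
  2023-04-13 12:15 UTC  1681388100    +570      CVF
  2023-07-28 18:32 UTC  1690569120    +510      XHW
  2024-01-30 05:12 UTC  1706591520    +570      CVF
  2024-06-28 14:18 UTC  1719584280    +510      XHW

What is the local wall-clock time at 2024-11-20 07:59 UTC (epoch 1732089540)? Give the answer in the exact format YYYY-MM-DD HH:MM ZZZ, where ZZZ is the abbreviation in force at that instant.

Query: 2024-11-20 07:59 UTC
Rule 5/5 (XHW, +08:30): 2024-06-28 14:18 UTC ≤ query < +∞
7·60 + 59 + 510 = 989 min
989 = 0·1440 + 989; 989 = 16·60 + 29 → 16:29, same day
→ 2024-11-20 16:29 XHW

2024-11-20 16:29 XHW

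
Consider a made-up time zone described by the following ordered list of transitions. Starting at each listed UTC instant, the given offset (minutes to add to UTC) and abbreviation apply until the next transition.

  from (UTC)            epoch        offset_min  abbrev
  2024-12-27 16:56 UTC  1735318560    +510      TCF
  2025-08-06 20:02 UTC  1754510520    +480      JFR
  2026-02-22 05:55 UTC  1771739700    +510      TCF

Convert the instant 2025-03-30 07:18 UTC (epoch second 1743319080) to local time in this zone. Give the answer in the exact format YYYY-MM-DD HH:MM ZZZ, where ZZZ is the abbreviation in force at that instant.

Query: 2025-03-30 07:18 UTC
Rule 1/3 (TCF, +08:30): 2024-12-27 16:56 UTC ≤ query < 2025-08-06 20:02 UTC
7·60 + 18 + 510 = 948 min
948 = 0·1440 + 948; 948 = 15·60 + 48 → 15:48, same day
→ 2025-03-30 15:48 TCF

2025-03-30 15:48 TCF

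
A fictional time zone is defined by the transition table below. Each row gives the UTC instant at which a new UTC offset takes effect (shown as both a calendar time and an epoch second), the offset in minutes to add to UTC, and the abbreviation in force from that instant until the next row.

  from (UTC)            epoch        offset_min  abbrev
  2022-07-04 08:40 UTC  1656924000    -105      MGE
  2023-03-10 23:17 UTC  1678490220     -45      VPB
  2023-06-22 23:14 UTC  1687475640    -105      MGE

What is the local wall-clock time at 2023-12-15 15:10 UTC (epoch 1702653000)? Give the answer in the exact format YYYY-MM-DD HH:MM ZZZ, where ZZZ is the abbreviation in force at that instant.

2023-12-15 13:25 MGE

Query: 2023-12-15 15:10 UTC
Rule 3/3 (MGE, -01:45): 2023-06-22 23:14 UTC ≤ query < +∞
15·60 + 10 - 105 = 805 min
805 = 0·1440 + 805; 805 = 13·60 + 25 → 13:25, same day
→ 2023-12-15 13:25 MGE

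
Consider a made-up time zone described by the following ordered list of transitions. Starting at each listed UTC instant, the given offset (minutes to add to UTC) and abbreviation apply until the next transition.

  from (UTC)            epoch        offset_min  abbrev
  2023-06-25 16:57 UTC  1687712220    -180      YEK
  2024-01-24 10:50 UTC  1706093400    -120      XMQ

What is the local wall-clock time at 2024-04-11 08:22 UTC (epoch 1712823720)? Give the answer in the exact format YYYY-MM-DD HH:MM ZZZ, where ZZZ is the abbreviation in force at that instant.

2024-04-11 06:22 XMQ

Query: 2024-04-11 08:22 UTC
Rule 2/2 (XMQ, -02:00): 2024-01-24 10:50 UTC ≤ query < +∞
8·60 + 22 - 120 = 382 min
382 = 0·1440 + 382; 382 = 6·60 + 22 → 06:22, same day
→ 2024-04-11 06:22 XMQ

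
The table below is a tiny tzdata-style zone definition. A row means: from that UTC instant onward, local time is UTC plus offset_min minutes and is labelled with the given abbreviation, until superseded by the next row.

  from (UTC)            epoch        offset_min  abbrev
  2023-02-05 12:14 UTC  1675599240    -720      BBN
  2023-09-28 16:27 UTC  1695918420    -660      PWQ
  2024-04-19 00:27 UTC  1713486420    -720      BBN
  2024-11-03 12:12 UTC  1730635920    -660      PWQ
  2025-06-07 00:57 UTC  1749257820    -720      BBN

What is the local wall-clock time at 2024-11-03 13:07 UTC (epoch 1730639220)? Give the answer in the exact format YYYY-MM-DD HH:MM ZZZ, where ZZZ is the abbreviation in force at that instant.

Query: 2024-11-03 13:07 UTC
Rule 4/5 (PWQ, -11:00): 2024-11-03 12:12 UTC ≤ query < 2025-06-07 00:57 UTC
13·60 + 7 - 660 = 127 min
127 = 0·1440 + 127; 127 = 2·60 + 7 → 02:07, same day
→ 2024-11-03 02:07 PWQ

2024-11-03 02:07 PWQ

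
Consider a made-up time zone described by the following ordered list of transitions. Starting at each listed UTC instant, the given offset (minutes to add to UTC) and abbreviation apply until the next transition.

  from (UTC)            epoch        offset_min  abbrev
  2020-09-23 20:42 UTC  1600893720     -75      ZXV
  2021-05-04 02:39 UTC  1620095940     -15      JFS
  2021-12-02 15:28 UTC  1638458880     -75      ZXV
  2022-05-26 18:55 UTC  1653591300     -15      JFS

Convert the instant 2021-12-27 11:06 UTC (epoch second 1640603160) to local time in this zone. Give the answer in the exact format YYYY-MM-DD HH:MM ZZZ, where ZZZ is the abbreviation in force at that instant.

Query: 2021-12-27 11:06 UTC
Rule 3/4 (ZXV, -01:15): 2021-12-02 15:28 UTC ≤ query < 2022-05-26 18:55 UTC
11·60 + 6 - 75 = 591 min
591 = 0·1440 + 591; 591 = 9·60 + 51 → 09:51, same day
→ 2021-12-27 09:51 ZXV

2021-12-27 09:51 ZXV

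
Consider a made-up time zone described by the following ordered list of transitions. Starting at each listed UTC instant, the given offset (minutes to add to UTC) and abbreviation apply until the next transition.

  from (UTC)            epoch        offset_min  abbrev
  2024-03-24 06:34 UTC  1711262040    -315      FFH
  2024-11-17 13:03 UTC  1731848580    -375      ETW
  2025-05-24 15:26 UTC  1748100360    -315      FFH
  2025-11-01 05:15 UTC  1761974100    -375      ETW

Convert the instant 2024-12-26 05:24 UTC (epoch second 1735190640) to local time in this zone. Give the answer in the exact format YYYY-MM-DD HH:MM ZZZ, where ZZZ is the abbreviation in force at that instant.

Query: 2024-12-26 05:24 UTC
Rule 2/4 (ETW, -06:15): 2024-11-17 13:03 UTC ≤ query < 2025-05-24 15:26 UTC
5·60 + 24 - 375 = -51 min
-51 = -1·1440 + 1389; 1389 = 23·60 + 9 → 23:09, 2024-12-26 - 1 day = 2024-12-25
→ 2024-12-25 23:09 ETW

2024-12-25 23:09 ETW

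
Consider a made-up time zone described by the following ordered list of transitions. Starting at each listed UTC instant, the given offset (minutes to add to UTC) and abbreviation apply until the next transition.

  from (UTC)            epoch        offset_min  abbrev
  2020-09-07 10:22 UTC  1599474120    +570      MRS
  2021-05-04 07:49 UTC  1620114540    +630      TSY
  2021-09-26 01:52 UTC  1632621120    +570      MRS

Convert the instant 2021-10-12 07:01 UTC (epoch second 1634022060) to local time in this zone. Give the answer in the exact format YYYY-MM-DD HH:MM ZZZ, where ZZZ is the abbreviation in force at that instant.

Query: 2021-10-12 07:01 UTC
Rule 3/3 (MRS, +09:30): 2021-09-26 01:52 UTC ≤ query < +∞
7·60 + 1 + 570 = 991 min
991 = 0·1440 + 991; 991 = 16·60 + 31 → 16:31, same day
→ 2021-10-12 16:31 MRS

2021-10-12 16:31 MRS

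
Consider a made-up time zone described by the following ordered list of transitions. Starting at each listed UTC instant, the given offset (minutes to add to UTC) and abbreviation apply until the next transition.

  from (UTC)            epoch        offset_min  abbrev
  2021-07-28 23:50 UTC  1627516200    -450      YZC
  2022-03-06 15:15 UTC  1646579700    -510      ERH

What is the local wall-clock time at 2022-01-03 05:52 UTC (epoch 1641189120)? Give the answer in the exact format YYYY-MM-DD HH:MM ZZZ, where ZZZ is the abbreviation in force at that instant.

2022-01-02 22:22 YZC

Query: 2022-01-03 05:52 UTC
Rule 1/2 (YZC, -07:30): 2021-07-28 23:50 UTC ≤ query < 2022-03-06 15:15 UTC
5·60 + 52 - 450 = -98 min
-98 = -1·1440 + 1342; 1342 = 22·60 + 22 → 22:22, 2022-01-03 - 1 day = 2022-01-02
→ 2022-01-02 22:22 YZC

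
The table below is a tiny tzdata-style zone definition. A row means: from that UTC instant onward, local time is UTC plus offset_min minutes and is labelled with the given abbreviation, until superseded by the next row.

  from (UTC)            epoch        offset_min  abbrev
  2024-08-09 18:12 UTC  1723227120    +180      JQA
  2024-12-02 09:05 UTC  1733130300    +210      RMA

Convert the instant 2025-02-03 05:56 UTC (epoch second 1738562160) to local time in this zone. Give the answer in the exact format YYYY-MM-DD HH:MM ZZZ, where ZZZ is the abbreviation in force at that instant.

Query: 2025-02-03 05:56 UTC
Rule 2/2 (RMA, +03:30): 2024-12-02 09:05 UTC ≤ query < +∞
5·60 + 56 + 210 = 566 min
566 = 0·1440 + 566; 566 = 9·60 + 26 → 09:26, same day
→ 2025-02-03 09:26 RMA

2025-02-03 09:26 RMA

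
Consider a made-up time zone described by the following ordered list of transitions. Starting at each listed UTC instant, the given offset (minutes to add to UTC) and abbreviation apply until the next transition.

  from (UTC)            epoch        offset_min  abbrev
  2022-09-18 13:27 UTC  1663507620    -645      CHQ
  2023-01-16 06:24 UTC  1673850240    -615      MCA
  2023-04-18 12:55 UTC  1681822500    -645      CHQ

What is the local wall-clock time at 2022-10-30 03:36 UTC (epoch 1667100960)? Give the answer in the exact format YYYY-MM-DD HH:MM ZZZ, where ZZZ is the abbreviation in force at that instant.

2022-10-29 16:51 CHQ

Query: 2022-10-30 03:36 UTC
Rule 1/3 (CHQ, -10:45): 2022-09-18 13:27 UTC ≤ query < 2023-01-16 06:24 UTC
3·60 + 36 - 645 = -429 min
-429 = -1·1440 + 1011; 1011 = 16·60 + 51 → 16:51, 2022-10-30 - 1 day = 2022-10-29
→ 2022-10-29 16:51 CHQ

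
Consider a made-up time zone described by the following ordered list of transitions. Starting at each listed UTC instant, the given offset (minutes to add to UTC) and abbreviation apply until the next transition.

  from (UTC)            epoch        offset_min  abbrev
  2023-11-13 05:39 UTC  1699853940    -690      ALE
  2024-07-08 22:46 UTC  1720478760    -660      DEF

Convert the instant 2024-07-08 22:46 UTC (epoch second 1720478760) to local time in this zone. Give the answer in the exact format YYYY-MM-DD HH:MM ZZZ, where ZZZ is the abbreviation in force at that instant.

2024-07-08 11:46 DEF

Query: 2024-07-08 22:46 UTC
Rule 2/2 (DEF, -11:00): 2024-07-08 22:46 UTC ≤ query < +∞
22·60 + 46 - 660 = 706 min
706 = 0·1440 + 706; 706 = 11·60 + 46 → 11:46, same day
→ 2024-07-08 11:46 DEF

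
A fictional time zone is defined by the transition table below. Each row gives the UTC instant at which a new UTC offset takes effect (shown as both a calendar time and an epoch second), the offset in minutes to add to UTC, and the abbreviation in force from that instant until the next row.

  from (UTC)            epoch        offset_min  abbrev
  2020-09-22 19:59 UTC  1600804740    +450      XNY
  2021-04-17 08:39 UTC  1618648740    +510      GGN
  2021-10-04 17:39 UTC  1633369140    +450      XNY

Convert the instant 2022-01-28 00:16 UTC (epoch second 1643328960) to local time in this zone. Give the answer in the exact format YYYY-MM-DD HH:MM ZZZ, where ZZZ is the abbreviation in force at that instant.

Query: 2022-01-28 00:16 UTC
Rule 3/3 (XNY, +07:30): 2021-10-04 17:39 UTC ≤ query < +∞
0·60 + 16 + 450 = 466 min
466 = 0·1440 + 466; 466 = 7·60 + 46 → 07:46, same day
→ 2022-01-28 07:46 XNY

2022-01-28 07:46 XNY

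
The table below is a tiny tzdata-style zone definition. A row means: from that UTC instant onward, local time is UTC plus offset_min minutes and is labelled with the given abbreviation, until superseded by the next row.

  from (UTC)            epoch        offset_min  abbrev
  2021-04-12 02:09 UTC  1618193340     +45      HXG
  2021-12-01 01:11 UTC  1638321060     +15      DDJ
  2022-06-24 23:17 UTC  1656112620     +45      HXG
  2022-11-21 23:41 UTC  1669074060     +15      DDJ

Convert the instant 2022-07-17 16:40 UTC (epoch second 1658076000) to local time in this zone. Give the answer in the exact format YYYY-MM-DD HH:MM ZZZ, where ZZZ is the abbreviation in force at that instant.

Query: 2022-07-17 16:40 UTC
Rule 3/4 (HXG, +00:45): 2022-06-24 23:17 UTC ≤ query < 2022-11-21 23:41 UTC
16·60 + 40 + 45 = 1045 min
1045 = 0·1440 + 1045; 1045 = 17·60 + 25 → 17:25, same day
→ 2022-07-17 17:25 HXG

2022-07-17 17:25 HXG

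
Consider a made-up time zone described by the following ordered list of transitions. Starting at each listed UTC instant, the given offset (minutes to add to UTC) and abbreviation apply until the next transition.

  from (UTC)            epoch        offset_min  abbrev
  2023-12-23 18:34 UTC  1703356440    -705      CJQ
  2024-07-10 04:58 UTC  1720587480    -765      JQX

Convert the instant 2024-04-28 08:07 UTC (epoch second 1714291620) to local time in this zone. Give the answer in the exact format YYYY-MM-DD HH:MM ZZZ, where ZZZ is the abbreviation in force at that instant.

2024-04-27 20:22 CJQ

Query: 2024-04-28 08:07 UTC
Rule 1/2 (CJQ, -11:45): 2023-12-23 18:34 UTC ≤ query < 2024-07-10 04:58 UTC
8·60 + 7 - 705 = -218 min
-218 = -1·1440 + 1222; 1222 = 20·60 + 22 → 20:22, 2024-04-28 - 1 day = 2024-04-27
→ 2024-04-27 20:22 CJQ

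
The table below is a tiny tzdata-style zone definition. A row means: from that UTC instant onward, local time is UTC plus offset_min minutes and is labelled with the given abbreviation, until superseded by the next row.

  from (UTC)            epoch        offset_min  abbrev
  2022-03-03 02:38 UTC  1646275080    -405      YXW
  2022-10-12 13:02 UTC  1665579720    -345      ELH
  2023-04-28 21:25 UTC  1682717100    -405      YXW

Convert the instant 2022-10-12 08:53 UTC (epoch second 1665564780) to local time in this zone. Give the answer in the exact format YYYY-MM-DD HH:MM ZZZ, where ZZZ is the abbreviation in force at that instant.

2022-10-12 02:08 YXW

Query: 2022-10-12 08:53 UTC
Rule 1/3 (YXW, -06:45): 2022-03-03 02:38 UTC ≤ query < 2022-10-12 13:02 UTC
8·60 + 53 - 405 = 128 min
128 = 0·1440 + 128; 128 = 2·60 + 8 → 02:08, same day
→ 2022-10-12 02:08 YXW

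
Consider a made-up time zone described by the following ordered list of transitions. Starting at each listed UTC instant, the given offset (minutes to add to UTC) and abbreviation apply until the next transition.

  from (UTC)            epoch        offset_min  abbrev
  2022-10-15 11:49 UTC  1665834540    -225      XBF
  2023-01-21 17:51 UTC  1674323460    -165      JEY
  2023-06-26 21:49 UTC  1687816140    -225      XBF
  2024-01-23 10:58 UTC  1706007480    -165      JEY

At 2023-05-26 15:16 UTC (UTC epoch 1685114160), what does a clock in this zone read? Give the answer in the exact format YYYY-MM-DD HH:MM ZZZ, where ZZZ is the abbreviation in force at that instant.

2023-05-26 12:31 JEY

Query: 2023-05-26 15:16 UTC
Rule 2/4 (JEY, -02:45): 2023-01-21 17:51 UTC ≤ query < 2023-06-26 21:49 UTC
15·60 + 16 - 165 = 751 min
751 = 0·1440 + 751; 751 = 12·60 + 31 → 12:31, same day
→ 2023-05-26 12:31 JEY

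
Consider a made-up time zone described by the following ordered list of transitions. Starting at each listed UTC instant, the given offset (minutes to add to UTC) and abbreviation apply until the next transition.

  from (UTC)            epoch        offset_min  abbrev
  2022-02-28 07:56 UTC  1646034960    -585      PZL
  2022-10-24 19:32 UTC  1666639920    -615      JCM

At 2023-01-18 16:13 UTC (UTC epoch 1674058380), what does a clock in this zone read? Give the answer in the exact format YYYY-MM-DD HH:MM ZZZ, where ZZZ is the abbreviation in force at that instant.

2023-01-18 05:58 JCM

Query: 2023-01-18 16:13 UTC
Rule 2/2 (JCM, -10:15): 2022-10-24 19:32 UTC ≤ query < +∞
16·60 + 13 - 615 = 358 min
358 = 0·1440 + 358; 358 = 5·60 + 58 → 05:58, same day
→ 2023-01-18 05:58 JCM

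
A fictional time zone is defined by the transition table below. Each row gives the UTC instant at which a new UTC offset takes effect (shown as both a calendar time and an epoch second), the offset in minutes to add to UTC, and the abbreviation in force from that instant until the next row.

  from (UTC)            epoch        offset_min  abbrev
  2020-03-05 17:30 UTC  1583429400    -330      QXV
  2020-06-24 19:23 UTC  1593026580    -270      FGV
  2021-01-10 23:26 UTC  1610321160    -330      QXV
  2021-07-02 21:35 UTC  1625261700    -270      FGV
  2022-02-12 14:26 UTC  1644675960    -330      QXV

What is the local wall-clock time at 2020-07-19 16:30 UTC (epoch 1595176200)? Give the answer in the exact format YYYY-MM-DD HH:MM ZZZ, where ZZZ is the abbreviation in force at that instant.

2020-07-19 12:00 FGV

Query: 2020-07-19 16:30 UTC
Rule 2/5 (FGV, -04:30): 2020-06-24 19:23 UTC ≤ query < 2021-01-10 23:26 UTC
16·60 + 30 - 270 = 720 min
720 = 0·1440 + 720; 720 = 12·60 + 0 → 12:00, same day
→ 2020-07-19 12:00 FGV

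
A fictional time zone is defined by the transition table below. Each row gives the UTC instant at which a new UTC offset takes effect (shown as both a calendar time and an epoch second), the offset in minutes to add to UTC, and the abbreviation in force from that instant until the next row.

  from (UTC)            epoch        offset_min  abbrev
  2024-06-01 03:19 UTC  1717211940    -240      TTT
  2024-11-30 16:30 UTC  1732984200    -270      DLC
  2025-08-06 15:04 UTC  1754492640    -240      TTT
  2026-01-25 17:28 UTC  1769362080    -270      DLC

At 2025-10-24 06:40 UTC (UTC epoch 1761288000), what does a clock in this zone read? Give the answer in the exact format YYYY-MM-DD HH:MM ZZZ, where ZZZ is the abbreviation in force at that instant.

Query: 2025-10-24 06:40 UTC
Rule 3/4 (TTT, -04:00): 2025-08-06 15:04 UTC ≤ query < 2026-01-25 17:28 UTC
6·60 + 40 - 240 = 160 min
160 = 0·1440 + 160; 160 = 2·60 + 40 → 02:40, same day
→ 2025-10-24 02:40 TTT

2025-10-24 02:40 TTT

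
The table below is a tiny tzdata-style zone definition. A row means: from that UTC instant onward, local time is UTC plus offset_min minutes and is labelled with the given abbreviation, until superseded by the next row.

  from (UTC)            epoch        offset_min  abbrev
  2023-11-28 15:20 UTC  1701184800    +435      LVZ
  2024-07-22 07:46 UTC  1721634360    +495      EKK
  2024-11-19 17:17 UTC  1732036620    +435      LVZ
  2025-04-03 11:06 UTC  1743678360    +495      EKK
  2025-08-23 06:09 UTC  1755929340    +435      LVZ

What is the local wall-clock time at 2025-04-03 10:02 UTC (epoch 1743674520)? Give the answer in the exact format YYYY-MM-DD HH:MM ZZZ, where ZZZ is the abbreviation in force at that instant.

Query: 2025-04-03 10:02 UTC
Rule 3/5 (LVZ, +07:15): 2024-11-19 17:17 UTC ≤ query < 2025-04-03 11:06 UTC
10·60 + 2 + 435 = 1037 min
1037 = 0·1440 + 1037; 1037 = 17·60 + 17 → 17:17, same day
→ 2025-04-03 17:17 LVZ

2025-04-03 17:17 LVZ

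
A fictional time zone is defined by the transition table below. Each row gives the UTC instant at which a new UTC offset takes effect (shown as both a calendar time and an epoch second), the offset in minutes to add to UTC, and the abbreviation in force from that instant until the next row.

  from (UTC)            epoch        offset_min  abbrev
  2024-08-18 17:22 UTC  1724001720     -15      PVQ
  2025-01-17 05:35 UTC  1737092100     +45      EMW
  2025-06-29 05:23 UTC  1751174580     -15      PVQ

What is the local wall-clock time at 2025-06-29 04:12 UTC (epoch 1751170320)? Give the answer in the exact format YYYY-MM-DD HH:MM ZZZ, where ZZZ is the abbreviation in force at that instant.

2025-06-29 04:57 EMW

Query: 2025-06-29 04:12 UTC
Rule 2/3 (EMW, +00:45): 2025-01-17 05:35 UTC ≤ query < 2025-06-29 05:23 UTC
4·60 + 12 + 45 = 297 min
297 = 0·1440 + 297; 297 = 4·60 + 57 → 04:57, same day
→ 2025-06-29 04:57 EMW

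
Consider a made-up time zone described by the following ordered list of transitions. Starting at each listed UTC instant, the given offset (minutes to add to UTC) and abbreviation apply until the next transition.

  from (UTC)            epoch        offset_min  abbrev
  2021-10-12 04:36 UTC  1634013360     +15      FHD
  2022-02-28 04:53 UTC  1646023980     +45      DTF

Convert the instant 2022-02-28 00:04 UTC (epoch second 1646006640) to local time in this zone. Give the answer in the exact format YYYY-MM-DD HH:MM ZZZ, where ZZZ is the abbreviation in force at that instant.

Query: 2022-02-28 00:04 UTC
Rule 1/2 (FHD, +00:15): 2021-10-12 04:36 UTC ≤ query < 2022-02-28 04:53 UTC
0·60 + 4 + 15 = 19 min
19 = 0·1440 + 19; 19 = 0·60 + 19 → 00:19, same day
→ 2022-02-28 00:19 FHD

2022-02-28 00:19 FHD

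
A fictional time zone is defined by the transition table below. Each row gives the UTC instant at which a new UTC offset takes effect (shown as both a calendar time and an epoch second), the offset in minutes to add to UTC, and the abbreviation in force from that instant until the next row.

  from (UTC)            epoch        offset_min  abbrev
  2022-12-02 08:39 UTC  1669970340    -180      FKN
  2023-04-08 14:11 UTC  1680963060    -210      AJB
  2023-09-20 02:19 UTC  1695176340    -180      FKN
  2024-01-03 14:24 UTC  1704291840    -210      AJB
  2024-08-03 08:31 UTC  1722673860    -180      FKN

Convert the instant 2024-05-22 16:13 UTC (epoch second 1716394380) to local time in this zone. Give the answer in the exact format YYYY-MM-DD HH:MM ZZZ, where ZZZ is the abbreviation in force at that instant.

Query: 2024-05-22 16:13 UTC
Rule 4/5 (AJB, -03:30): 2024-01-03 14:24 UTC ≤ query < 2024-08-03 08:31 UTC
16·60 + 13 - 210 = 763 min
763 = 0·1440 + 763; 763 = 12·60 + 43 → 12:43, same day
→ 2024-05-22 12:43 AJB

2024-05-22 12:43 AJB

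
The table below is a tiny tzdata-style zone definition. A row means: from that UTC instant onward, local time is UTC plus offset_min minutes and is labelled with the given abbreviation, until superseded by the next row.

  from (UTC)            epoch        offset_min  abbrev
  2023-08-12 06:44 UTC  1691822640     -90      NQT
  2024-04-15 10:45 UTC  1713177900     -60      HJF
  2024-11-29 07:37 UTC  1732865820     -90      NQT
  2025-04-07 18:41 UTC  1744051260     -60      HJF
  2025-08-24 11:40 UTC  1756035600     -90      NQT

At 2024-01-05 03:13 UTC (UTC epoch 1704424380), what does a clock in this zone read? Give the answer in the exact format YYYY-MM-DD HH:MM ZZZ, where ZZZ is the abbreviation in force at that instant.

2024-01-05 01:43 NQT

Query: 2024-01-05 03:13 UTC
Rule 1/5 (NQT, -01:30): 2023-08-12 06:44 UTC ≤ query < 2024-04-15 10:45 UTC
3·60 + 13 - 90 = 103 min
103 = 0·1440 + 103; 103 = 1·60 + 43 → 01:43, same day
→ 2024-01-05 01:43 NQT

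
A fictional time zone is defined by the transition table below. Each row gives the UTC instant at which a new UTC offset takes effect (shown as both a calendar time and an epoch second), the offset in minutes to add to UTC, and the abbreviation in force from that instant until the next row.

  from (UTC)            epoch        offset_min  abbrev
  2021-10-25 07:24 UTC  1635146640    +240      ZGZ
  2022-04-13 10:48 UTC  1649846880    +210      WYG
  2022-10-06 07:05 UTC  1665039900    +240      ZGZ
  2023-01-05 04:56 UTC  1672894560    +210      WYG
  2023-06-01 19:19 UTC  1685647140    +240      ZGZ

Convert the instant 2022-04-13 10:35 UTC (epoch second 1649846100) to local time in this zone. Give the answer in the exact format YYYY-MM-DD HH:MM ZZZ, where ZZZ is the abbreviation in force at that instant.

Query: 2022-04-13 10:35 UTC
Rule 1/5 (ZGZ, +04:00): 2021-10-25 07:24 UTC ≤ query < 2022-04-13 10:48 UTC
10·60 + 35 + 240 = 875 min
875 = 0·1440 + 875; 875 = 14·60 + 35 → 14:35, same day
→ 2022-04-13 14:35 ZGZ

2022-04-13 14:35 ZGZ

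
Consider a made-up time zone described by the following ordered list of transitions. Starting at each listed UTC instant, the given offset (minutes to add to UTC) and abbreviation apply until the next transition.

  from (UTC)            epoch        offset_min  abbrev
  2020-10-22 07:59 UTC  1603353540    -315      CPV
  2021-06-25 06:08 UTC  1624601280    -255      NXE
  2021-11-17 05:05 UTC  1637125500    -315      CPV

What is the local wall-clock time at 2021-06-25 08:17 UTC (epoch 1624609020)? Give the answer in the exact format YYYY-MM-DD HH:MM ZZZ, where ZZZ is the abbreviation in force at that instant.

2021-06-25 04:02 NXE

Query: 2021-06-25 08:17 UTC
Rule 2/3 (NXE, -04:15): 2021-06-25 06:08 UTC ≤ query < 2021-11-17 05:05 UTC
8·60 + 17 - 255 = 242 min
242 = 0·1440 + 242; 242 = 4·60 + 2 → 04:02, same day
→ 2021-06-25 04:02 NXE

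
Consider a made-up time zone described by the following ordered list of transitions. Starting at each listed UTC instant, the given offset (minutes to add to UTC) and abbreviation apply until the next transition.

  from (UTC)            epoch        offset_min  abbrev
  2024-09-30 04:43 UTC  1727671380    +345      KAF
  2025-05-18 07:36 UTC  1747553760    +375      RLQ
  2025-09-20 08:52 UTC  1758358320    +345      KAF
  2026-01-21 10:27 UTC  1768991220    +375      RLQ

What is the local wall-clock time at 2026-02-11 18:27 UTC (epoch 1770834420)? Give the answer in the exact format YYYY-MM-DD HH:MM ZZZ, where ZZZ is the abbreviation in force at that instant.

2026-02-12 00:42 RLQ

Query: 2026-02-11 18:27 UTC
Rule 4/4 (RLQ, +06:15): 2026-01-21 10:27 UTC ≤ query < +∞
18·60 + 27 + 375 = 1482 min
1482 = 1·1440 + 42; 42 = 0·60 + 42 → 00:42, 2026-02-11 + 1 day = 2026-02-12
→ 2026-02-12 00:42 RLQ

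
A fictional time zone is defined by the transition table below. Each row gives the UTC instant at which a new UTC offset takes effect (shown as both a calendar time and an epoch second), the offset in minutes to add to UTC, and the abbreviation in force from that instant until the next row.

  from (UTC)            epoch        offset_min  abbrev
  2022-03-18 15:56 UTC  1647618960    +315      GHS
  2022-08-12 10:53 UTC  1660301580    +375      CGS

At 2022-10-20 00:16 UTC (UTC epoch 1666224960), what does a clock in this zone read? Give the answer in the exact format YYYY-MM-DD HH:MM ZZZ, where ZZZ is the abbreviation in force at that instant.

Query: 2022-10-20 00:16 UTC
Rule 2/2 (CGS, +06:15): 2022-08-12 10:53 UTC ≤ query < +∞
0·60 + 16 + 375 = 391 min
391 = 0·1440 + 391; 391 = 6·60 + 31 → 06:31, same day
→ 2022-10-20 06:31 CGS

2022-10-20 06:31 CGS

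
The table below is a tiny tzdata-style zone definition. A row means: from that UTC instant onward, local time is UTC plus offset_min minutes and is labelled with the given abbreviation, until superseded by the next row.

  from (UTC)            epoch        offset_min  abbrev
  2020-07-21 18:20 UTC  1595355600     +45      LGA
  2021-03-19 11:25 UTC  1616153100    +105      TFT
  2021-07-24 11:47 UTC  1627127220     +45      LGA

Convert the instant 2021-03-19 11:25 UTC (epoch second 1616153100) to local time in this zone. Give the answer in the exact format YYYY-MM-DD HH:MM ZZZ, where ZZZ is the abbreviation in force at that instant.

Query: 2021-03-19 11:25 UTC
Rule 2/3 (TFT, +01:45): 2021-03-19 11:25 UTC ≤ query < 2021-07-24 11:47 UTC
11·60 + 25 + 105 = 790 min
790 = 0·1440 + 790; 790 = 13·60 + 10 → 13:10, same day
→ 2021-03-19 13:10 TFT

2021-03-19 13:10 TFT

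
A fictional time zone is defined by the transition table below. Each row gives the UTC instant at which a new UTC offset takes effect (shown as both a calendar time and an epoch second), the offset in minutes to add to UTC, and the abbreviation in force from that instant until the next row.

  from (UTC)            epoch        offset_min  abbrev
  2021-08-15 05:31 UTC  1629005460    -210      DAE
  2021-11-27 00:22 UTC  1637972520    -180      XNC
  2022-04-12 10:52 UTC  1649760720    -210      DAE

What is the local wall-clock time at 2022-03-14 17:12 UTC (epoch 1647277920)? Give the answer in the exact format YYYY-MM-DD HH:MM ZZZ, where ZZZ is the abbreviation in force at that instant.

Query: 2022-03-14 17:12 UTC
Rule 2/3 (XNC, -03:00): 2021-11-27 00:22 UTC ≤ query < 2022-04-12 10:52 UTC
17·60 + 12 - 180 = 852 min
852 = 0·1440 + 852; 852 = 14·60 + 12 → 14:12, same day
→ 2022-03-14 14:12 XNC

2022-03-14 14:12 XNC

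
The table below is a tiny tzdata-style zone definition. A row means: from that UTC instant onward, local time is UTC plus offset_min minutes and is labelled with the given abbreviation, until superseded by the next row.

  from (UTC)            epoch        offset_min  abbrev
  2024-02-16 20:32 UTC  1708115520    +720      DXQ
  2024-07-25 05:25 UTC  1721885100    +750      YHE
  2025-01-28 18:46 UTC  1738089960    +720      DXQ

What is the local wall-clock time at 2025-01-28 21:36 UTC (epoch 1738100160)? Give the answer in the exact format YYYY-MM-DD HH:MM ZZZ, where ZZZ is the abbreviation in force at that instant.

2025-01-29 09:36 DXQ

Query: 2025-01-28 21:36 UTC
Rule 3/3 (DXQ, +12:00): 2025-01-28 18:46 UTC ≤ query < +∞
21·60 + 36 + 720 = 2016 min
2016 = 1·1440 + 576; 576 = 9·60 + 36 → 09:36, 2025-01-28 + 1 day = 2025-01-29
→ 2025-01-29 09:36 DXQ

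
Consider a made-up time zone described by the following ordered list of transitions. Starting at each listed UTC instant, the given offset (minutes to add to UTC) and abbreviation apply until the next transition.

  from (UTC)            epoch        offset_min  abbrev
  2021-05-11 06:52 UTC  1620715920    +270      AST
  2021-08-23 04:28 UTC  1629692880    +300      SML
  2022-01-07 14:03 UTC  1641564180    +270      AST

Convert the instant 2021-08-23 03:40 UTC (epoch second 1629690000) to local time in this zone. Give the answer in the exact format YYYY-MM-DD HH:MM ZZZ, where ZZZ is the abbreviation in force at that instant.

2021-08-23 08:10 AST

Query: 2021-08-23 03:40 UTC
Rule 1/3 (AST, +04:30): 2021-05-11 06:52 UTC ≤ query < 2021-08-23 04:28 UTC
3·60 + 40 + 270 = 490 min
490 = 0·1440 + 490; 490 = 8·60 + 10 → 08:10, same day
→ 2021-08-23 08:10 AST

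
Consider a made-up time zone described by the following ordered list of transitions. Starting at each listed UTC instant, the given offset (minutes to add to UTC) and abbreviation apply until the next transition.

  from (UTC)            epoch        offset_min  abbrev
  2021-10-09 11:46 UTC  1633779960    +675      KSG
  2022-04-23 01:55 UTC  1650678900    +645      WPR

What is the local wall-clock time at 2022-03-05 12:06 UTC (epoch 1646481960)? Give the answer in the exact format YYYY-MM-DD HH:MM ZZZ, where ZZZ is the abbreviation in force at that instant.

Query: 2022-03-05 12:06 UTC
Rule 1/2 (KSG, +11:15): 2021-10-09 11:46 UTC ≤ query < 2022-04-23 01:55 UTC
12·60 + 6 + 675 = 1401 min
1401 = 0·1440 + 1401; 1401 = 23·60 + 21 → 23:21, same day
→ 2022-03-05 23:21 KSG

2022-03-05 23:21 KSG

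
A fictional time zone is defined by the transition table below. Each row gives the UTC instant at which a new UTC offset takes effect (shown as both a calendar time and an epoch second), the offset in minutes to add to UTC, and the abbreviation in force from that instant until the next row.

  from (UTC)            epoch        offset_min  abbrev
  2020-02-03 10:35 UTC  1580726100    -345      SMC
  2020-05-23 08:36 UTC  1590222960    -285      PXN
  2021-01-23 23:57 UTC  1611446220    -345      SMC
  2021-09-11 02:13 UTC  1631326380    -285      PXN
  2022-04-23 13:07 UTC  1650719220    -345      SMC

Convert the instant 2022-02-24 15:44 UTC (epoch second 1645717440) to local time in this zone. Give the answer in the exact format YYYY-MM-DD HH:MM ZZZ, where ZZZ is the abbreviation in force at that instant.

2022-02-24 10:59 PXN

Query: 2022-02-24 15:44 UTC
Rule 4/5 (PXN, -04:45): 2021-09-11 02:13 UTC ≤ query < 2022-04-23 13:07 UTC
15·60 + 44 - 285 = 659 min
659 = 0·1440 + 659; 659 = 10·60 + 59 → 10:59, same day
→ 2022-02-24 10:59 PXN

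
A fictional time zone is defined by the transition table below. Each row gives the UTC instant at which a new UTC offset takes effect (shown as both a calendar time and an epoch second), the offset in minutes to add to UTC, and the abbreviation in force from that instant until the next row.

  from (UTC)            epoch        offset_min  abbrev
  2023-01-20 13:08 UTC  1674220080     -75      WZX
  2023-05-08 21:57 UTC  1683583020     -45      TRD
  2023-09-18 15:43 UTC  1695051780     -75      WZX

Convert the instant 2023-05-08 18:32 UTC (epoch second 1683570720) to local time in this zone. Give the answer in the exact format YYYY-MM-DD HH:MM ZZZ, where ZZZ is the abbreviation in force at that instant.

2023-05-08 17:17 WZX

Query: 2023-05-08 18:32 UTC
Rule 1/3 (WZX, -01:15): 2023-01-20 13:08 UTC ≤ query < 2023-05-08 21:57 UTC
18·60 + 32 - 75 = 1037 min
1037 = 0·1440 + 1037; 1037 = 17·60 + 17 → 17:17, same day
→ 2023-05-08 17:17 WZX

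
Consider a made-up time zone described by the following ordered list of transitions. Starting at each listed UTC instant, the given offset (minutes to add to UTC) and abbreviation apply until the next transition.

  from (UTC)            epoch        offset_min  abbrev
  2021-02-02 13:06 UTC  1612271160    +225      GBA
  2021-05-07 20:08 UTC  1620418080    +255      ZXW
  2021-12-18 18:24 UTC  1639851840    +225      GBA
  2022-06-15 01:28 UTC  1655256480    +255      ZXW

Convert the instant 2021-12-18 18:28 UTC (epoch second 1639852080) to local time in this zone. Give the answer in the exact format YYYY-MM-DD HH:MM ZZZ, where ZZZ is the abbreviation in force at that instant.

2021-12-18 22:13 GBA

Query: 2021-12-18 18:28 UTC
Rule 3/4 (GBA, +03:45): 2021-12-18 18:24 UTC ≤ query < 2022-06-15 01:28 UTC
18·60 + 28 + 225 = 1333 min
1333 = 0·1440 + 1333; 1333 = 22·60 + 13 → 22:13, same day
→ 2021-12-18 22:13 GBA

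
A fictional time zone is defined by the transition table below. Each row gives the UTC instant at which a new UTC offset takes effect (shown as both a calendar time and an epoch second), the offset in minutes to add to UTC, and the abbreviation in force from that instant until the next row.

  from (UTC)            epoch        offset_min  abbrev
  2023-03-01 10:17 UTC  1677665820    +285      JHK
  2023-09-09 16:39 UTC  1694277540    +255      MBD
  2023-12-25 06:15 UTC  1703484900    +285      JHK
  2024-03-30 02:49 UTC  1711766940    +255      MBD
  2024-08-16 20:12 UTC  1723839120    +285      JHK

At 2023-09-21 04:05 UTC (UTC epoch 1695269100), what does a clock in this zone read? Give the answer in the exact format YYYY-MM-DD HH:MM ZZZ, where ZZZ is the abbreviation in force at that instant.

Query: 2023-09-21 04:05 UTC
Rule 2/5 (MBD, +04:15): 2023-09-09 16:39 UTC ≤ query < 2023-12-25 06:15 UTC
4·60 + 5 + 255 = 500 min
500 = 0·1440 + 500; 500 = 8·60 + 20 → 08:20, same day
→ 2023-09-21 08:20 MBD

2023-09-21 08:20 MBD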